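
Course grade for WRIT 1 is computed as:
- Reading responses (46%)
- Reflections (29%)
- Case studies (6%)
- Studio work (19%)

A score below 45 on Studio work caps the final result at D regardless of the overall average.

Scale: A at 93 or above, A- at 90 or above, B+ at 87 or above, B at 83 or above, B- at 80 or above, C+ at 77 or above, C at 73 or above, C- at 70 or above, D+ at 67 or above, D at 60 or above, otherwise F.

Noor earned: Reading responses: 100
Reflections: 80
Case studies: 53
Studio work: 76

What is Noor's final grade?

B

Studio work score 76 ≥ 45: minimum met.
Weighted total:
  Reading responses 100 × 0.46 = 46
  Reflections 80 × 0.29 = 23.2
  Case studies 53 × 0.06 = 3.18
  Studio work 76 × 0.19 = 14.44
Sum = 86.82
86.82 is ≥ 83 and < 87 → B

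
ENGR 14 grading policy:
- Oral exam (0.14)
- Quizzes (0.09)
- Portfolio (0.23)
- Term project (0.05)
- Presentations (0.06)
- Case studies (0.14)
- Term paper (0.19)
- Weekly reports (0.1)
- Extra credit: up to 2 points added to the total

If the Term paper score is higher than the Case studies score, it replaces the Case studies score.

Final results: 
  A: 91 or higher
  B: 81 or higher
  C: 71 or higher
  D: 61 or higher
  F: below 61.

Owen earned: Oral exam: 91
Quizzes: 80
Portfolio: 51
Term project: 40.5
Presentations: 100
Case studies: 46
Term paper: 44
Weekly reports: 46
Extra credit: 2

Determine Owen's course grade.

D

Term paper (44) ≤ Case studies (46), so Case studies stays at 46.
Weighted total:
  Oral exam 91 × 0.14 = 12.74
  Quizzes 80 × 0.09 = 7.2
  Portfolio 51 × 0.23 = 11.73
  Term project 40.5 × 0.05 = 2.025
  Presentations 100 × 0.06 = 6
  Case studies 46 × 0.14 = 6.44
  Term paper 44 × 0.19 = 8.36
  Weekly reports 46 × 0.1 = 4.6
Sum = 59.095
Extra credit: 59.095 + 2 = 61.095
61.095 is ≥ 61 and < 71 → D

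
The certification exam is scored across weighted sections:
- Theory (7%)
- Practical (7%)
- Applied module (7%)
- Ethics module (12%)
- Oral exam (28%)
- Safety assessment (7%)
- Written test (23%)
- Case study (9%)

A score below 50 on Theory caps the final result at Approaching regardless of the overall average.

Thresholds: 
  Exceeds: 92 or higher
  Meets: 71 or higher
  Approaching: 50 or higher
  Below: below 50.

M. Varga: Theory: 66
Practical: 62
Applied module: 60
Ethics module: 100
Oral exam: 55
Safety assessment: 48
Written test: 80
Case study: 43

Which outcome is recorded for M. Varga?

Approaching

Theory score 66 ≥ 50: minimum met.
Weighted total:
  Theory 66 × 0.07 = 4.62
  Practical 62 × 0.07 = 4.34
  Applied module 60 × 0.07 = 4.2
  Ethics module 100 × 0.12 = 12
  Oral exam 55 × 0.28 = 15.4
  Safety assessment 48 × 0.07 = 3.36
  Written test 80 × 0.23 = 18.4
  Case study 43 × 0.09 = 3.87
Sum = 66.19
66.19 is ≥ 50 and < 71 → Approaching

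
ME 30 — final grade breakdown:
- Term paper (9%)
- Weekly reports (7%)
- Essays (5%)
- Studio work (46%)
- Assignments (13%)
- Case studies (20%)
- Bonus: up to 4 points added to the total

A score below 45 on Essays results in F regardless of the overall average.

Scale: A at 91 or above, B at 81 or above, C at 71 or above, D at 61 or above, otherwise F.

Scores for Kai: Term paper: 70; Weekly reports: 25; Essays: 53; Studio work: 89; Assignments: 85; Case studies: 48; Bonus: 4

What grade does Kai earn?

Essays score 53 ≥ 45: minimum met.
Weighted total:
  Term paper 70 × 0.09 = 6.3
  Weekly reports 25 × 0.07 = 1.75
  Essays 53 × 0.05 = 2.65
  Studio work 89 × 0.46 = 40.94
  Assignments 85 × 0.13 = 11.05
  Case studies 48 × 0.2 = 9.6
Sum = 72.29
Bonus: 72.29 + 4 = 76.29
76.29 is ≥ 71 and < 81 → C

C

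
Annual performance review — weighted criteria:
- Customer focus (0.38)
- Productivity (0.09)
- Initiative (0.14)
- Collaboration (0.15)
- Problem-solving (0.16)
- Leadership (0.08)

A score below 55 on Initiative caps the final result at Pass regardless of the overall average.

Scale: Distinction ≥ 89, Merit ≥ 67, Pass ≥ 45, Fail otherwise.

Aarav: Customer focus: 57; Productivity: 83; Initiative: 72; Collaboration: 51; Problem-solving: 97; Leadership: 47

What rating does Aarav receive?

Pass

Initiative score 72 ≥ 55: minimum met.
Weighted total:
  Customer focus 57 × 0.38 = 21.66
  Productivity 83 × 0.09 = 7.47
  Initiative 72 × 0.14 = 10.08
  Collaboration 51 × 0.15 = 7.65
  Problem-solving 97 × 0.16 = 15.52
  Leadership 47 × 0.08 = 3.76
Sum = 66.14
66.14 is ≥ 45 and < 67 → Pass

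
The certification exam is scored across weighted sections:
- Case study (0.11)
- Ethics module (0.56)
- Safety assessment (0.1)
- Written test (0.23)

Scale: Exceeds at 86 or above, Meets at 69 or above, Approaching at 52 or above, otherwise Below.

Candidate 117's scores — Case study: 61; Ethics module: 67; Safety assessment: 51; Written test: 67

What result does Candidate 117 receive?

Approaching

Weighted total:
  Case study 61 × 0.11 = 6.71
  Ethics module 67 × 0.56 = 37.52
  Safety assessment 51 × 0.1 = 5.1
  Written test 67 × 0.23 = 15.41
Sum = 64.74
64.74 is ≥ 52 and < 69 → Approaching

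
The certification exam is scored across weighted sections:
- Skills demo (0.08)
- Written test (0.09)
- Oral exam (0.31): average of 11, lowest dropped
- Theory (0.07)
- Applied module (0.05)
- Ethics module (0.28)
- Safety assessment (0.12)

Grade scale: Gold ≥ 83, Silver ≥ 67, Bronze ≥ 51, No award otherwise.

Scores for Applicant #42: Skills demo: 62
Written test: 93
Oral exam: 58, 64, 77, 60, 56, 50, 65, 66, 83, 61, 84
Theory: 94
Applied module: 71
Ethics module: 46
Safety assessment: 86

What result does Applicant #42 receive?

Oral exam: drop 50 → average of remaining 10 = 674/10 = 67.4
Weighted total:
  Skills demo 62 × 0.08 = 4.96
  Written test 93 × 0.09 = 8.37
  Oral exam 67.4 × 0.31 = 20.894
  Theory 94 × 0.07 = 6.58
  Applied module 71 × 0.05 = 3.55
  Ethics module 46 × 0.28 = 12.88
  Safety assessment 86 × 0.12 = 10.32
Sum = 67.554
67.554 is ≥ 67 and < 83 → Silver

Silver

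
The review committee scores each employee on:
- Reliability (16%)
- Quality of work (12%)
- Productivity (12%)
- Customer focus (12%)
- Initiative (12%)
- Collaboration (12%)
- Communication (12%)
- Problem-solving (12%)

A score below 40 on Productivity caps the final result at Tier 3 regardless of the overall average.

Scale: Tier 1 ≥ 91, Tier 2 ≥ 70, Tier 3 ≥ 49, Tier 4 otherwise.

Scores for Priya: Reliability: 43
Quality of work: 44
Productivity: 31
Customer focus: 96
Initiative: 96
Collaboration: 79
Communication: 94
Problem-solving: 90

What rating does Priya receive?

Tier 3

Productivity score 31 < 40: minimum not met.
Weighted total:
  Reliability 43 × 0.16 = 6.88
  Quality of work 44 × 0.12 = 5.28
  Productivity 31 × 0.12 = 3.72
  Customer focus 96 × 0.12 = 11.52
  Initiative 96 × 0.12 = 11.52
  Collaboration 79 × 0.12 = 9.48
  Communication 94 × 0.12 = 11.28
  Problem-solving 90 × 0.12 = 10.8
Sum = 70.48
70.48 would be Tier 2; cap at Tier 3 applies → Tier 3.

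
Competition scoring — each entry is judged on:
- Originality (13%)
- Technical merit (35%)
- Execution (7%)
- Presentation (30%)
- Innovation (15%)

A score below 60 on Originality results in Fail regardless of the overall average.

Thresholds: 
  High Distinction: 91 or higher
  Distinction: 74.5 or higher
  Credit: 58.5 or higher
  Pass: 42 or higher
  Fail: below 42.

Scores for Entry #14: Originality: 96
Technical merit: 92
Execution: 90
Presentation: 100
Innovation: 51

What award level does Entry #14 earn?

Originality score 96 ≥ 60: minimum met.
Weighted total:
  Originality 96 × 0.13 = 12.48
  Technical merit 92 × 0.35 = 32.2
  Execution 90 × 0.07 = 6.3
  Presentation 100 × 0.3 = 30
  Innovation 51 × 0.15 = 7.65
Sum = 88.63
88.63 is ≥ 74.5 and < 91 → Distinction

Distinction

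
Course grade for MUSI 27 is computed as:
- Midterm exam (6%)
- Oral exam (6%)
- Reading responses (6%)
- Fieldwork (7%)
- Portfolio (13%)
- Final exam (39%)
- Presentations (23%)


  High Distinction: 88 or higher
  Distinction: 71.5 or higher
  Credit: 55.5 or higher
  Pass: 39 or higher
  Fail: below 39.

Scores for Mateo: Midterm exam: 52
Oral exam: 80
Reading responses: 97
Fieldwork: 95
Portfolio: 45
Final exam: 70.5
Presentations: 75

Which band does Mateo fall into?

Weighted total:
  Midterm exam 52 × 0.06 = 3.12
  Oral exam 80 × 0.06 = 4.8
  Reading responses 97 × 0.06 = 5.82
  Fieldwork 95 × 0.07 = 6.65
  Portfolio 45 × 0.13 = 5.85
  Final exam 70.5 × 0.39 = 27.495
  Presentations 75 × 0.23 = 17.25
Sum = 70.985
70.985 is ≥ 55.5 and < 71.5 → Credit

Credit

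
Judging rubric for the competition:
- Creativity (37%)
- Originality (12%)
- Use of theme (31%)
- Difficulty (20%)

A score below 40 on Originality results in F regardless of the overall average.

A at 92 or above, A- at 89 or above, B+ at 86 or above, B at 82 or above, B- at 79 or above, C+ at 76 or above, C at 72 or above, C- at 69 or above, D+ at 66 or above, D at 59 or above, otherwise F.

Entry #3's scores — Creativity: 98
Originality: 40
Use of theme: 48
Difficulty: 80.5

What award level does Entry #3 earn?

Originality score 40 ≥ 40: minimum met.
Weighted total:
  Creativity 98 × 0.37 = 36.26
  Originality 40 × 0.12 = 4.8
  Use of theme 48 × 0.31 = 14.88
  Difficulty 80.5 × 0.2 = 16.1
Sum = 72.04
72.04 is ≥ 72 and < 76 → C

C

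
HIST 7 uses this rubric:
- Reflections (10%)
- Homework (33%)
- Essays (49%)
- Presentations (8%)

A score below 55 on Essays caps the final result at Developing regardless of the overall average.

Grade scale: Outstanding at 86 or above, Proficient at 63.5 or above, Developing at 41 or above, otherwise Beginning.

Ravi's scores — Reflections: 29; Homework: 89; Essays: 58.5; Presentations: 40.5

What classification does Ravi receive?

Essays score 58.5 ≥ 55: minimum met.
Weighted total:
  Reflections 29 × 0.1 = 2.9
  Homework 89 × 0.33 = 29.37
  Essays 58.5 × 0.49 = 28.665
  Presentations 40.5 × 0.08 = 3.24
Sum = 64.175
64.175 is ≥ 63.5 and < 86 → Proficient

Proficient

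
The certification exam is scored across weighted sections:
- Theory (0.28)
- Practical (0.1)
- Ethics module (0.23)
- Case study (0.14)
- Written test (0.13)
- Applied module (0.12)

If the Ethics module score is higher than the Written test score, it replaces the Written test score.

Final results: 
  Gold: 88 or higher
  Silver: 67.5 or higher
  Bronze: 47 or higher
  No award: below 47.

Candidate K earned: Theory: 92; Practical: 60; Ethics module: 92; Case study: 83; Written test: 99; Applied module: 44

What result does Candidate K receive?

Ethics module (92) ≤ Written test (99), so Written test stays at 99.
Weighted total:
  Theory 92 × 0.28 = 25.76
  Practical 60 × 0.1 = 6
  Ethics module 92 × 0.23 = 21.16
  Case study 83 × 0.14 = 11.62
  Written test 99 × 0.13 = 12.87
  Applied module 44 × 0.12 = 5.28
Sum = 82.69
82.69 is ≥ 67.5 and < 88 → Silver

Silver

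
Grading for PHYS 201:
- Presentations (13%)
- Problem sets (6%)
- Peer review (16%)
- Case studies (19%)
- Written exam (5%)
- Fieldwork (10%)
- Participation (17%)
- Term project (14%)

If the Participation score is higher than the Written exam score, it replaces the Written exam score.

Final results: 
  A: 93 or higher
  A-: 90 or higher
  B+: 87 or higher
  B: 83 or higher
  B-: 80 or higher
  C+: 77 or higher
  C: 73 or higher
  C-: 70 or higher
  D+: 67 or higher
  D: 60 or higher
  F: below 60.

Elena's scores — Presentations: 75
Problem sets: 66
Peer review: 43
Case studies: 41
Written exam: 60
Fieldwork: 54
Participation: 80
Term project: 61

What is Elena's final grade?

Participation (80) > Written exam (60), so Written exam counts as 80.
Weighted total:
  Presentations 75 × 0.13 = 9.75
  Problem sets 66 × 0.06 = 3.96
  Peer review 43 × 0.16 = 6.88
  Case studies 41 × 0.19 = 7.79
  Written exam 80 × 0.05 = 4
  Fieldwork 54 × 0.1 = 5.4
  Participation 80 × 0.17 = 13.6
  Term project 61 × 0.14 = 8.54
Sum = 59.92
59.92 < 60 → F

F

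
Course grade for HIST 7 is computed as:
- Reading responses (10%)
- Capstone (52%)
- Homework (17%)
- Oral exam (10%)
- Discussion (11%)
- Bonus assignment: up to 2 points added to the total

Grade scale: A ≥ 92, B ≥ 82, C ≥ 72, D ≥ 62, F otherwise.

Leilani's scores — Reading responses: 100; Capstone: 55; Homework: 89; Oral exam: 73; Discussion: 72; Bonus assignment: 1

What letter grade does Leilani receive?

Weighted total:
  Reading responses 100 × 0.1 = 10
  Capstone 55 × 0.52 = 28.6
  Homework 89 × 0.17 = 15.13
  Oral exam 73 × 0.1 = 7.3
  Discussion 72 × 0.11 = 7.92
Sum = 68.95
Bonus assignment: 68.95 + 1 = 69.95
69.95 is ≥ 62 and < 72 → D

D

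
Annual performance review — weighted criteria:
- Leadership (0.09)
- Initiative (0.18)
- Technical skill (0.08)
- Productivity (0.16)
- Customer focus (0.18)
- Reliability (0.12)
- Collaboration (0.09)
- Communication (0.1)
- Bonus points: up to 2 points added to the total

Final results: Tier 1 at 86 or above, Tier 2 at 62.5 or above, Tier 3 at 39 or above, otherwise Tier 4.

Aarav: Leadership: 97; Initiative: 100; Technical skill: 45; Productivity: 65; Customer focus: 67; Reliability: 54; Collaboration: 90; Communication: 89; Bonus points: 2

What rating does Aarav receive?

Weighted total:
  Leadership 97 × 0.09 = 8.73
  Initiative 100 × 0.18 = 18
  Technical skill 45 × 0.08 = 3.6
  Productivity 65 × 0.16 = 10.4
  Customer focus 67 × 0.18 = 12.06
  Reliability 54 × 0.12 = 6.48
  Collaboration 90 × 0.09 = 8.1
  Communication 89 × 0.1 = 8.9
Sum = 76.27
Bonus points: 76.27 + 2 = 78.27
78.27 is ≥ 62.5 and < 86 → Tier 2

Tier 2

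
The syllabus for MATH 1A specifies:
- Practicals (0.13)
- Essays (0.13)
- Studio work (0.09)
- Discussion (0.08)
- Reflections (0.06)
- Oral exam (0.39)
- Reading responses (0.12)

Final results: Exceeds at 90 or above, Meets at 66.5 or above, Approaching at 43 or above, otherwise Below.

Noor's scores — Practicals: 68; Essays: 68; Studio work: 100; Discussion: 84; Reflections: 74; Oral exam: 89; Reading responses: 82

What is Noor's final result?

Meets

Weighted total:
  Practicals 68 × 0.13 = 8.84
  Essays 68 × 0.13 = 8.84
  Studio work 100 × 0.09 = 9
  Discussion 84 × 0.08 = 6.72
  Reflections 74 × 0.06 = 4.44
  Oral exam 89 × 0.39 = 34.71
  Reading responses 82 × 0.12 = 9.84
Sum = 82.39
82.39 is ≥ 66.5 and < 90 → Meets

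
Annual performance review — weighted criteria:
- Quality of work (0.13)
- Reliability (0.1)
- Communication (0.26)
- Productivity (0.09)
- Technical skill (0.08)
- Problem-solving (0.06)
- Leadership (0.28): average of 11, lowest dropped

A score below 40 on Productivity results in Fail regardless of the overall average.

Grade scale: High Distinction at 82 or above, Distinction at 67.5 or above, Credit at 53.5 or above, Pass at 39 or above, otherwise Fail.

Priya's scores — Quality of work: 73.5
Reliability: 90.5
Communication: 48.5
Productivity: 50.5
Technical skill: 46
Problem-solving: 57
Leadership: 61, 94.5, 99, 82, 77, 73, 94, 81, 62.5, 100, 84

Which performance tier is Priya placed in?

Leadership: drop 61 → average of remaining 10 = 847/10 = 84.7
Productivity score 50.5 ≥ 40: minimum met.
Weighted total:
  Quality of work 73.5 × 0.13 = 9.555
  Reliability 90.5 × 0.1 = 9.05
  Communication 48.5 × 0.26 = 12.61
  Productivity 50.5 × 0.09 = 4.545
  Technical skill 46 × 0.08 = 3.68
  Problem-solving 57 × 0.06 = 3.42
  Leadership 84.7 × 0.28 = 23.716
Sum = 66.576
66.576 is ≥ 53.5 and < 67.5 → Credit

Credit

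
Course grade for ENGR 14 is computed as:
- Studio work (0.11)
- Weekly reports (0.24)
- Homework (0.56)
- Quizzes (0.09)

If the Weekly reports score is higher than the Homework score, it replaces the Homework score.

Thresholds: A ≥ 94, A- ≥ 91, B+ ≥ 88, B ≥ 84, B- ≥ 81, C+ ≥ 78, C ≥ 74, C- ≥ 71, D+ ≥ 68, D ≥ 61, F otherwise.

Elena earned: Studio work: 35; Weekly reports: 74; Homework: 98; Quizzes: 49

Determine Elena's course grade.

Weekly reports (74) ≤ Homework (98), so Homework stays at 98.
Weighted total:
  Studio work 35 × 0.11 = 3.85
  Weekly reports 74 × 0.24 = 17.76
  Homework 98 × 0.56 = 54.88
  Quizzes 49 × 0.09 = 4.41
Sum = 80.9
80.9 is ≥ 78 and < 81 → C+

C+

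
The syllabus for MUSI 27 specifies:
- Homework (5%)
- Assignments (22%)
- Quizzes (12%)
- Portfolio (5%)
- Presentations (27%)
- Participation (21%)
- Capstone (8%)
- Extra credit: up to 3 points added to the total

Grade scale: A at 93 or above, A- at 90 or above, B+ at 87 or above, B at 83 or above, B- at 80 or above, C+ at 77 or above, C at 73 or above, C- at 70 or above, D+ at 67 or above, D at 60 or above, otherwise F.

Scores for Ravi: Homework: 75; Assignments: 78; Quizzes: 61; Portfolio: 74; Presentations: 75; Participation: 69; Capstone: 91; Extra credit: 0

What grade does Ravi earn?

Weighted total:
  Homework 75 × 0.05 = 3.75
  Assignments 78 × 0.22 = 17.16
  Quizzes 61 × 0.12 = 7.32
  Portfolio 74 × 0.05 = 3.7
  Presentations 75 × 0.27 = 20.25
  Participation 69 × 0.21 = 14.49
  Capstone 91 × 0.08 = 7.28
Sum = 73.95
Extra credit: 73.95 + 0 = 73.95
73.95 is ≥ 73 and < 77 → C

C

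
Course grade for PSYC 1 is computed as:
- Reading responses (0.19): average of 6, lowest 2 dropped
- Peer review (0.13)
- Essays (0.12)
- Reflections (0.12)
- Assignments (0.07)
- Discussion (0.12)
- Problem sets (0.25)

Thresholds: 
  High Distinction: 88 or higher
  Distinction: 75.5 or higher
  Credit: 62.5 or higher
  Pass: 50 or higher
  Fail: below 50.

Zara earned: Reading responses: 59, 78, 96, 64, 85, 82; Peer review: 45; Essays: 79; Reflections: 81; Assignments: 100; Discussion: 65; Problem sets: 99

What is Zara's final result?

Distinction

Reading responses: drop 59, 64 → average of remaining 4 = 341/4 = 85.25
Weighted total:
  Reading responses 85.25 × 0.19 = 16.1975
  Peer review 45 × 0.13 = 5.85
  Essays 79 × 0.12 = 9.48
  Reflections 81 × 0.12 = 9.72
  Assignments 100 × 0.07 = 7
  Discussion 65 × 0.12 = 7.8
  Problem sets 99 × 0.25 = 24.75
Sum = 80.7975
80.7975 is ≥ 75.5 and < 88 → Distinction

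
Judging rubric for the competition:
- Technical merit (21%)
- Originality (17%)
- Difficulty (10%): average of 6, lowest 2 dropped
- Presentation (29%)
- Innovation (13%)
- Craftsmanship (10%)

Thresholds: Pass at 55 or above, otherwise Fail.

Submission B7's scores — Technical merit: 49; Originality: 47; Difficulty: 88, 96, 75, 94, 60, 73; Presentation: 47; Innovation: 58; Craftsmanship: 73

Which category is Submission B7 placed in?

Difficulty: drop 60, 73 → average of remaining 4 = 353/4 = 88.25
Weighted total:
  Technical merit 49 × 0.21 = 10.29
  Originality 47 × 0.17 = 7.99
  Difficulty 88.25 × 0.1 = 8.825
  Presentation 47 × 0.29 = 13.63
  Innovation 58 × 0.13 = 7.54
  Craftsmanship 73 × 0.1 = 7.3
Sum = 55.575
55.575 ≥ 55 → Pass

Pass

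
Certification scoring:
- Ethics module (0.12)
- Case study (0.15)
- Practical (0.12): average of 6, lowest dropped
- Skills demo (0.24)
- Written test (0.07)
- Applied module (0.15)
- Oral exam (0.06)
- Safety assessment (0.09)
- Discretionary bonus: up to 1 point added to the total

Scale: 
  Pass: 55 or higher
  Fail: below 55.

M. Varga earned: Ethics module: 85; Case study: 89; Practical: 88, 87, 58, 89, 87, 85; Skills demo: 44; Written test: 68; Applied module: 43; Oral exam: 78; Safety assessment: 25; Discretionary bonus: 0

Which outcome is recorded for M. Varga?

Pass

Practical: drop 58 → average of remaining 5 = 436/5 = 87.2
Weighted total:
  Ethics module 85 × 0.12 = 10.2
  Case study 89 × 0.15 = 13.35
  Practical 87.2 × 0.12 = 10.464
  Skills demo 44 × 0.24 = 10.56
  Written test 68 × 0.07 = 4.76
  Applied module 43 × 0.15 = 6.45
  Oral exam 78 × 0.06 = 4.68
  Safety assessment 25 × 0.09 = 2.25
Sum = 62.714
Discretionary bonus: 62.714 + 0 = 62.714
62.714 ≥ 55 → Pass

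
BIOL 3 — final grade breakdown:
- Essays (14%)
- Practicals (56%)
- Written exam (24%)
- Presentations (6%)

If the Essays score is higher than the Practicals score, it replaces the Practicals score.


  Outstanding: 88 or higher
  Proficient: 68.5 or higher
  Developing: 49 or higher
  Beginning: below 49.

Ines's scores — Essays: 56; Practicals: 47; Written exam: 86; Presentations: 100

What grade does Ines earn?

Developing

Essays (56) > Practicals (47), so Practicals counts as 56.
Weighted total:
  Essays 56 × 0.14 = 7.84
  Practicals 56 × 0.56 = 31.36
  Written exam 86 × 0.24 = 20.64
  Presentations 100 × 0.06 = 6
Sum = 65.84
65.84 is ≥ 49 and < 68.5 → Developing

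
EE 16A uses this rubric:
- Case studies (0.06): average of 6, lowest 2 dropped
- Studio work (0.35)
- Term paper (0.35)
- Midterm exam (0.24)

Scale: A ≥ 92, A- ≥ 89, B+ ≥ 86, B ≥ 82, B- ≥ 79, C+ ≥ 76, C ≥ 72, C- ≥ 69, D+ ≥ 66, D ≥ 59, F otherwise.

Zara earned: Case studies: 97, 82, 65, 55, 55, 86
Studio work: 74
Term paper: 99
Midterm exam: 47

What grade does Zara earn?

C+

Case studies: drop 55, 55 → average of remaining 4 = 330/4 = 82.5
Weighted total:
  Case studies 82.5 × 0.06 = 4.95
  Studio work 74 × 0.35 = 25.9
  Term paper 99 × 0.35 = 34.65
  Midterm exam 47 × 0.24 = 11.28
Sum = 76.78
76.78 is ≥ 76 and < 79 → C+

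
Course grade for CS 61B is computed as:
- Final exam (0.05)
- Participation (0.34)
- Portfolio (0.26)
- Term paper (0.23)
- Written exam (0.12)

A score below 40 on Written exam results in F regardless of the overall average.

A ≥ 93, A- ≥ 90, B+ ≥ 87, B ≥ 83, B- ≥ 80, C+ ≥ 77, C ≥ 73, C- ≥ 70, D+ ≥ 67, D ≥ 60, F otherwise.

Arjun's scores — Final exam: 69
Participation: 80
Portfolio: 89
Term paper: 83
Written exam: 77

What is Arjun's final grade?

Written exam score 77 ≥ 40: minimum met.
Weighted total:
  Final exam 69 × 0.05 = 3.45
  Participation 80 × 0.34 = 27.2
  Portfolio 89 × 0.26 = 23.14
  Term paper 83 × 0.23 = 19.09
  Written exam 77 × 0.12 = 9.24
Sum = 82.12
82.12 is ≥ 80 and < 83 → B-

B-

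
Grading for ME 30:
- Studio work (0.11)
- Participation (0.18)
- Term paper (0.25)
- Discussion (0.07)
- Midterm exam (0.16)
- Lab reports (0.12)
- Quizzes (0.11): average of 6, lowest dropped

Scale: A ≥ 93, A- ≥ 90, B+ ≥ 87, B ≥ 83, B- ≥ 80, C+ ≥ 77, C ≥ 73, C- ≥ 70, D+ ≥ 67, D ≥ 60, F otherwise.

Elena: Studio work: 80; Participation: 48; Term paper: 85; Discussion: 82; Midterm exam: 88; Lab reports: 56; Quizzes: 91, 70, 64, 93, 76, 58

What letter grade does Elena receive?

C

Quizzes: drop 58 → average of remaining 5 = 394/5 = 78.8
Weighted total:
  Studio work 80 × 0.11 = 8.8
  Participation 48 × 0.18 = 8.64
  Term paper 85 × 0.25 = 21.25
  Discussion 82 × 0.07 = 5.74
  Midterm exam 88 × 0.16 = 14.08
  Lab reports 56 × 0.12 = 6.72
  Quizzes 78.8 × 0.11 = 8.668
Sum = 73.898
73.898 is ≥ 73 and < 77 → C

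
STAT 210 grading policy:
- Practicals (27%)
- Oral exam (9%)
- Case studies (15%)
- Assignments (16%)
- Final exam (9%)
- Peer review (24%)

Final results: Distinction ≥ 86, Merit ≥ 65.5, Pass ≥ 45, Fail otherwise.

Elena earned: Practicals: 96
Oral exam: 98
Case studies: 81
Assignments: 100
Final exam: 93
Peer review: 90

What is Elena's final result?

Weighted total:
  Practicals 96 × 0.27 = 25.92
  Oral exam 98 × 0.09 = 8.82
  Case studies 81 × 0.15 = 12.15
  Assignments 100 × 0.16 = 16
  Final exam 93 × 0.09 = 8.37
  Peer review 90 × 0.24 = 21.6
Sum = 92.86
92.86 ≥ 86 → Distinction

Distinction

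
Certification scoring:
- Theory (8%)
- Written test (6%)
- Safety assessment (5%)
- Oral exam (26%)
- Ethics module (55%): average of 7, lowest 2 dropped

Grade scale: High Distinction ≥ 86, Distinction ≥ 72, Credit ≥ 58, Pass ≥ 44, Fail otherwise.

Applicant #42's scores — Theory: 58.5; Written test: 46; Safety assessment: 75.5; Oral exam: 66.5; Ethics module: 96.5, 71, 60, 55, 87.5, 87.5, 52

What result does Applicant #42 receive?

Ethics module: drop 52, 55 → average of remaining 5 = 402.5/5 = 80.5
Weighted total:
  Theory 58.5 × 0.08 = 4.68
  Written test 46 × 0.06 = 2.76
  Safety assessment 75.5 × 0.05 = 3.775
  Oral exam 66.5 × 0.26 = 17.29
  Ethics module 80.5 × 0.55 = 44.275
Sum = 72.78
72.78 is ≥ 72 and < 86 → Distinction

Distinction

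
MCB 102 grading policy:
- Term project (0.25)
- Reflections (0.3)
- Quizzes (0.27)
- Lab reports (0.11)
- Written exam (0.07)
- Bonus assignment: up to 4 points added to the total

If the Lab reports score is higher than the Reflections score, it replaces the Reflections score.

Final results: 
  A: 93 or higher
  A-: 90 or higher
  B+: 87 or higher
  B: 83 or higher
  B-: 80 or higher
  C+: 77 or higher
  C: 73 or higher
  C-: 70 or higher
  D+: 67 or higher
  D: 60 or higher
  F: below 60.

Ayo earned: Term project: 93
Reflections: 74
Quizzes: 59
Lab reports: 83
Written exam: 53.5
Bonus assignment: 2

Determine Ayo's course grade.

C+

Lab reports (83) > Reflections (74), so Reflections counts as 83.
Weighted total:
  Term project 93 × 0.25 = 23.25
  Reflections 83 × 0.3 = 24.9
  Quizzes 59 × 0.27 = 15.93
  Lab reports 83 × 0.11 = 9.13
  Written exam 53.5 × 0.07 = 3.745
Sum = 76.955
Bonus assignment: 76.955 + 2 = 78.955
78.955 is ≥ 77 and < 80 → C+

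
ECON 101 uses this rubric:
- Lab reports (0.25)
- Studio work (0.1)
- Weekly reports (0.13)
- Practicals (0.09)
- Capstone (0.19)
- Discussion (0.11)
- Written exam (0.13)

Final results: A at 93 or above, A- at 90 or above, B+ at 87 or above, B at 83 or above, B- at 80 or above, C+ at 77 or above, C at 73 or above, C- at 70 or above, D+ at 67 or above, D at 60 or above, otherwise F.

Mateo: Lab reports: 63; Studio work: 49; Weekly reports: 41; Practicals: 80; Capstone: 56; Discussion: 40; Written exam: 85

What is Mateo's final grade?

F

Weighted total:
  Lab reports 63 × 0.25 = 15.75
  Studio work 49 × 0.1 = 4.9
  Weekly reports 41 × 0.13 = 5.33
  Practicals 80 × 0.09 = 7.2
  Capstone 56 × 0.19 = 10.64
  Discussion 40 × 0.11 = 4.4
  Written exam 85 × 0.13 = 11.05
Sum = 59.27
59.27 < 60 → F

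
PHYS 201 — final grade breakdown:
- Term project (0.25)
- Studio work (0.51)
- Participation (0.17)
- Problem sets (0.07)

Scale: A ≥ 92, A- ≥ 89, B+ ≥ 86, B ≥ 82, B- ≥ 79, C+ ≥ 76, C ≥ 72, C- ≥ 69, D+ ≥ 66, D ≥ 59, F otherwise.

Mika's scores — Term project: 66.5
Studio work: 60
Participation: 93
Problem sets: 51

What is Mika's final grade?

Weighted total:
  Term project 66.5 × 0.25 = 16.625
  Studio work 60 × 0.51 = 30.6
  Participation 93 × 0.17 = 15.81
  Problem sets 51 × 0.07 = 3.57
Sum = 66.605
66.605 is ≥ 66 and < 69 → D+

D+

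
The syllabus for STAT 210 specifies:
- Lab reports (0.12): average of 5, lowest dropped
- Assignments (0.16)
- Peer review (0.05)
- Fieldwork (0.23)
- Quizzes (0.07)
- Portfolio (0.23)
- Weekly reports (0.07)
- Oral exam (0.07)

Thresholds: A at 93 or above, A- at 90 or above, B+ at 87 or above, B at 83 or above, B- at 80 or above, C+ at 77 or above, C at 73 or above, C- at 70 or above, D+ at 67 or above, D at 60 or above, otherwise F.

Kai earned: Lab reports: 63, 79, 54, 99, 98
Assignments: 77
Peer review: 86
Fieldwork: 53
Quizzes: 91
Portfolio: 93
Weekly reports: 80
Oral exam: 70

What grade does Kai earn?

Lab reports: drop 54 → average of remaining 4 = 339/4 = 84.75
Weighted total:
  Lab reports 84.75 × 0.12 = 10.17
  Assignments 77 × 0.16 = 12.32
  Peer review 86 × 0.05 = 4.3
  Fieldwork 53 × 0.23 = 12.19
  Quizzes 91 × 0.07 = 6.37
  Portfolio 93 × 0.23 = 21.39
  Weekly reports 80 × 0.07 = 5.6
  Oral exam 70 × 0.07 = 4.9
Sum = 77.24
77.24 is ≥ 77 and < 80 → C+

C+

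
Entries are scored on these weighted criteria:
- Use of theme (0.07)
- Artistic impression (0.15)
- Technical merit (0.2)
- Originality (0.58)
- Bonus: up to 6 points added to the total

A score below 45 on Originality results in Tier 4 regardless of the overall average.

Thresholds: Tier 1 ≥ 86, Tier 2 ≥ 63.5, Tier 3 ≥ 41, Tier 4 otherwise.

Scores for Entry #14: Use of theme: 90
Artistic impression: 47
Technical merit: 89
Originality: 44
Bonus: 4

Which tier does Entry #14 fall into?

Tier 4

Originality score 44 < 45: minimum not met.
Weighted total:
  Use of theme 90 × 0.07 = 6.3
  Artistic impression 47 × 0.15 = 7.05
  Technical merit 89 × 0.2 = 17.8
  Originality 44 × 0.58 = 25.52
Sum = 56.67
Bonus: 56.67 + 4 = 60.67
Because the Originality minimum was not met, the result is Tier 4.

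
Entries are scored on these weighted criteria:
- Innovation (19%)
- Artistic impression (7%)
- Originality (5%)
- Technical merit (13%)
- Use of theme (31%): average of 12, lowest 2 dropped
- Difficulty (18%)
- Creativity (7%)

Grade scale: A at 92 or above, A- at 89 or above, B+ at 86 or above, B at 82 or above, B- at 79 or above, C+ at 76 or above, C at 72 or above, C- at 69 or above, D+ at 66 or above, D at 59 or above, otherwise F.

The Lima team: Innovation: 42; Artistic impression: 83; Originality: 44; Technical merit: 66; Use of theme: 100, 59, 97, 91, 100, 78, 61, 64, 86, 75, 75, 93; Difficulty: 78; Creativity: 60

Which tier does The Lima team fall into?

C-

Use of theme: drop 59, 61 → average of remaining 10 = 859/10 = 85.9
Weighted total:
  Innovation 42 × 0.19 = 7.98
  Artistic impression 83 × 0.07 = 5.81
  Originality 44 × 0.05 = 2.2
  Technical merit 66 × 0.13 = 8.58
  Use of theme 85.9 × 0.31 = 26.629
  Difficulty 78 × 0.18 = 14.04
  Creativity 60 × 0.07 = 4.2
Sum = 69.439
69.439 is ≥ 69 and < 72 → C-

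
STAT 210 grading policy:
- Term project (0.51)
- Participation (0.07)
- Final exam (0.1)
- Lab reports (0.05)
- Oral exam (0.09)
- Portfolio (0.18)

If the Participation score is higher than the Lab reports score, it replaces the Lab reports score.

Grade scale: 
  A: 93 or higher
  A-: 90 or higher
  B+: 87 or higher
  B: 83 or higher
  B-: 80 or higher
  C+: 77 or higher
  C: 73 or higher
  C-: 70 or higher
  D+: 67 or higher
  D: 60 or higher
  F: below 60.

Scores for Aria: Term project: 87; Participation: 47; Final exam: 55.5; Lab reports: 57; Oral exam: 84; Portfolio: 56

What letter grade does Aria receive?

Participation (47) ≤ Lab reports (57), so Lab reports stays at 57.
Weighted total:
  Term project 87 × 0.51 = 44.37
  Participation 47 × 0.07 = 3.29
  Final exam 55.5 × 0.1 = 5.55
  Lab reports 57 × 0.05 = 2.85
  Oral exam 84 × 0.09 = 7.56
  Portfolio 56 × 0.18 = 10.08
Sum = 73.7
73.7 is ≥ 73 and < 77 → C

C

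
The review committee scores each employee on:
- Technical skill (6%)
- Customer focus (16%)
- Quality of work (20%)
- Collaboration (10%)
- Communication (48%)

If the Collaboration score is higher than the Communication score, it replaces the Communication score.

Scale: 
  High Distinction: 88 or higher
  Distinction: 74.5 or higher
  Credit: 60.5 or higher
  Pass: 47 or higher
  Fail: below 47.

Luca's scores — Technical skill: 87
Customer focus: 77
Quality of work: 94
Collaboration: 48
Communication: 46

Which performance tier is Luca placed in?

Collaboration (48) > Communication (46), so Communication counts as 48.
Weighted total:
  Technical skill 87 × 0.06 = 5.22
  Customer focus 77 × 0.16 = 12.32
  Quality of work 94 × 0.2 = 18.8
  Collaboration 48 × 0.1 = 4.8
  Communication 48 × 0.48 = 23.04
Sum = 64.18
64.18 is ≥ 60.5 and < 74.5 → Credit

Credit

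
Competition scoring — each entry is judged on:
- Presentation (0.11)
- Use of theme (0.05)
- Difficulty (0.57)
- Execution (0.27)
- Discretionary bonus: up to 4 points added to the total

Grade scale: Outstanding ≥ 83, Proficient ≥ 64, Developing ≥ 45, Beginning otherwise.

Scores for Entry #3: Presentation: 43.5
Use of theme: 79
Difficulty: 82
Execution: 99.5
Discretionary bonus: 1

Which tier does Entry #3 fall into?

Weighted total:
  Presentation 43.5 × 0.11 = 4.785
  Use of theme 79 × 0.05 = 3.95
  Difficulty 82 × 0.57 = 46.74
  Execution 99.5 × 0.27 = 26.865
Sum = 82.34
Discretionary bonus: 82.34 + 1 = 83.34
83.34 ≥ 83 → Outstanding

Outstanding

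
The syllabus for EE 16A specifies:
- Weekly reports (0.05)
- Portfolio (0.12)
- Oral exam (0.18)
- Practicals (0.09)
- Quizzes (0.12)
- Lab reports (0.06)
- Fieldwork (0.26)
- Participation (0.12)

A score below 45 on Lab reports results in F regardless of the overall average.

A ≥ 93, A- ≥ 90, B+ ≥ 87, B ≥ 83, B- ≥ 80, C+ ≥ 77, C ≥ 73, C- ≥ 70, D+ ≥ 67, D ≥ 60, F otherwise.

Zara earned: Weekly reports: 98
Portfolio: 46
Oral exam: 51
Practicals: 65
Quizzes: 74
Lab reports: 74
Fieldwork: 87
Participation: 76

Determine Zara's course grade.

Lab reports score 74 ≥ 45: minimum met.
Weighted total:
  Weekly reports 98 × 0.05 = 4.9
  Portfolio 46 × 0.12 = 5.52
  Oral exam 51 × 0.18 = 9.18
  Practicals 65 × 0.09 = 5.85
  Quizzes 74 × 0.12 = 8.88
  Lab reports 74 × 0.06 = 4.44
  Fieldwork 87 × 0.26 = 22.62
  Participation 76 × 0.12 = 9.12
Sum = 70.51
70.51 is ≥ 70 and < 73 → C-

C-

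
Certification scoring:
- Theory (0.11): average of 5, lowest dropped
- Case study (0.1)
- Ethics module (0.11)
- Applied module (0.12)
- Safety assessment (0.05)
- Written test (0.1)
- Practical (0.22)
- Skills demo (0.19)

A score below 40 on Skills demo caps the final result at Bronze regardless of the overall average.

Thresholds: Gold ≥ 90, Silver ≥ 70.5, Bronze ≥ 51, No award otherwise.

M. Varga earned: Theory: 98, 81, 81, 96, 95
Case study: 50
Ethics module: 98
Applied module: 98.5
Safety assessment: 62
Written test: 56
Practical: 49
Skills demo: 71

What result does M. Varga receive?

Theory: drop 81 → average of remaining 4 = 370/4 = 92.5
Skills demo score 71 ≥ 40: minimum met.
Weighted total:
  Theory 92.5 × 0.11 = 10.175
  Case study 50 × 0.1 = 5
  Ethics module 98 × 0.11 = 10.78
  Applied module 98.5 × 0.12 = 11.82
  Safety assessment 62 × 0.05 = 3.1
  Written test 56 × 0.1 = 5.6
  Practical 49 × 0.22 = 10.78
  Skills demo 71 × 0.19 = 13.49
Sum = 70.745
70.745 is ≥ 70.5 and < 90 → Silver

Silver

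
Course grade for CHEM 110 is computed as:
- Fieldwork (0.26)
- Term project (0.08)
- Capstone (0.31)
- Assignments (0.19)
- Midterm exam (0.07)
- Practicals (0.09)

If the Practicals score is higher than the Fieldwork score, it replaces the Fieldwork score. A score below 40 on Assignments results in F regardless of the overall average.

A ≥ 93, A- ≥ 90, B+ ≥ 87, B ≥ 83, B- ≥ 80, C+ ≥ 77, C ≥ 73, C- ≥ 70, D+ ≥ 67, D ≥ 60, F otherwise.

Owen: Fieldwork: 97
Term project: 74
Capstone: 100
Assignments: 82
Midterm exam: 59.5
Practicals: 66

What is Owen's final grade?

Practicals (66) ≤ Fieldwork (97), so Fieldwork stays at 97.
Assignments score 82 ≥ 40: minimum met.
Weighted total:
  Fieldwork 97 × 0.26 = 25.22
  Term project 74 × 0.08 = 5.92
  Capstone 100 × 0.31 = 31
  Assignments 82 × 0.19 = 15.58
  Midterm exam 59.5 × 0.07 = 4.165
  Practicals 66 × 0.09 = 5.94
Sum = 87.825
87.825 is ≥ 87 and < 90 → B+

B+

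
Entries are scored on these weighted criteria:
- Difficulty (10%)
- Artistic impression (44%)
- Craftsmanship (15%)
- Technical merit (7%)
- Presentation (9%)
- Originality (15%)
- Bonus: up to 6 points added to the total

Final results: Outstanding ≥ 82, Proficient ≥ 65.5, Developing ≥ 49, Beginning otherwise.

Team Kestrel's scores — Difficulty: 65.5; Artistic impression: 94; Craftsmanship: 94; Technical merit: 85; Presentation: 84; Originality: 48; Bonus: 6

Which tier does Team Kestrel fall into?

Weighted total:
  Difficulty 65.5 × 0.1 = 6.55
  Artistic impression 94 × 0.44 = 41.36
  Craftsmanship 94 × 0.15 = 14.1
  Technical merit 85 × 0.07 = 5.95
  Presentation 84 × 0.09 = 7.56
  Originality 48 × 0.15 = 7.2
Sum = 82.72
Bonus: 82.72 + 6 = 88.72
88.72 ≥ 82 → Outstanding

Outstanding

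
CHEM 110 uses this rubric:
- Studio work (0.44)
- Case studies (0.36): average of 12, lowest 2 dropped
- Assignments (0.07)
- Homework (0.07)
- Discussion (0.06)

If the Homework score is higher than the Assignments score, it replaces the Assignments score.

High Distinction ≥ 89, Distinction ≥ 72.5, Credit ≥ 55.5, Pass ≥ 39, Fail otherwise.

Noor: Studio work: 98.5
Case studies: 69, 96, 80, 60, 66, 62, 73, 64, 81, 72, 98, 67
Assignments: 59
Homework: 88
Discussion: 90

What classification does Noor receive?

Case studies: drop 60, 62 → average of remaining 10 = 766/10 = 76.6
Homework (88) > Assignments (59), so Assignments counts as 88.
Weighted total:
  Studio work 98.5 × 0.44 = 43.34
  Case studies 76.6 × 0.36 = 27.576
  Assignments 88 × 0.07 = 6.16
  Homework 88 × 0.07 = 6.16
  Discussion 90 × 0.06 = 5.4
Sum = 88.636
88.636 is ≥ 72.5 and < 89 → Distinction

Distinction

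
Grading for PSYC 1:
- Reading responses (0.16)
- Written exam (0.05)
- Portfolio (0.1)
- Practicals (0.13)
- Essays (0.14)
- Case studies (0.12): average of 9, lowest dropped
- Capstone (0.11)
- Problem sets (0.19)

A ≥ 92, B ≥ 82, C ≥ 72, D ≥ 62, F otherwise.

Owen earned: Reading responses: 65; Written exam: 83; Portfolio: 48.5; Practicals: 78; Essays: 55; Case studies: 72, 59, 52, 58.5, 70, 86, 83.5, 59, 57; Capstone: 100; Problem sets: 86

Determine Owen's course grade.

Case studies: drop 52 → average of remaining 8 = 545/8 = 68.125
Weighted total:
  Reading responses 65 × 0.16 = 10.4
  Written exam 83 × 0.05 = 4.15
  Portfolio 48.5 × 0.1 = 4.85
  Practicals 78 × 0.13 = 10.14
  Essays 55 × 0.14 = 7.7
  Case studies 68.125 × 0.12 = 8.175
  Capstone 100 × 0.11 = 11
  Problem sets 86 × 0.19 = 16.34
Sum = 72.755
72.755 is ≥ 72 and < 82 → C

C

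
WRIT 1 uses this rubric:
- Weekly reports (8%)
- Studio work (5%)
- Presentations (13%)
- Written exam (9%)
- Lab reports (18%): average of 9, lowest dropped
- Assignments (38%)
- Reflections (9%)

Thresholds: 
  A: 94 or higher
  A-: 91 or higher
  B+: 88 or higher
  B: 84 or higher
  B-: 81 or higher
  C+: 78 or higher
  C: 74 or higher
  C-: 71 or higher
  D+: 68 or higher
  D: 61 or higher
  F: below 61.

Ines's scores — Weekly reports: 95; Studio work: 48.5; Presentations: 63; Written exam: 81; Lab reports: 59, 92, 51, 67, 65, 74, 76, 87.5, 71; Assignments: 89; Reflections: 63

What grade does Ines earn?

Lab reports: drop 51 → average of remaining 8 = 591.5/8 = 73.9375
Weighted total:
  Weekly reports 95 × 0.08 = 7.6
  Studio work 48.5 × 0.05 = 2.425
  Presentations 63 × 0.13 = 8.19
  Written exam 81 × 0.09 = 7.29
  Lab reports 73.9375 × 0.18 = 13.30875
  Assignments 89 × 0.38 = 33.82
  Reflections 63 × 0.09 = 5.67
Sum = 78.30375
78.30375 is ≥ 78 and < 81 → C+

C+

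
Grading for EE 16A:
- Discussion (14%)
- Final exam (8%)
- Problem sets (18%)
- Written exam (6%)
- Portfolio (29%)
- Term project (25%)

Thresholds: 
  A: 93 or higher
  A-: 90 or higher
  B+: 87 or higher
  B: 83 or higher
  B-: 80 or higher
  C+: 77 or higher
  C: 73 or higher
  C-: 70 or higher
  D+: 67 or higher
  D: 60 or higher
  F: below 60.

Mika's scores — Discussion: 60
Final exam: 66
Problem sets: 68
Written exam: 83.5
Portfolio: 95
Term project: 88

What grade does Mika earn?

B-

Weighted total:
  Discussion 60 × 0.14 = 8.4
  Final exam 66 × 0.08 = 5.28
  Problem sets 68 × 0.18 = 12.24
  Written exam 83.5 × 0.06 = 5.01
  Portfolio 95 × 0.29 = 27.55
  Term project 88 × 0.25 = 22
Sum = 80.48
80.48 is ≥ 80 and < 83 → B-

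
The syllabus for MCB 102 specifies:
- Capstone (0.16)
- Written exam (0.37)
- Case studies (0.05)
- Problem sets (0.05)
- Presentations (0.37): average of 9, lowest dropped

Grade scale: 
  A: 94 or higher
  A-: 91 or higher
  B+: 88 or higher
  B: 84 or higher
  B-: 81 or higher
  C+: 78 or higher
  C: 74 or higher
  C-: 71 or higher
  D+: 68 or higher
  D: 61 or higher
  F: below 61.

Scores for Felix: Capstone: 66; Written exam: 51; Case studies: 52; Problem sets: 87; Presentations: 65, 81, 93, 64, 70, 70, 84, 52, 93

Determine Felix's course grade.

D

Presentations: drop 52 → average of remaining 8 = 620/8 = 77.5
Weighted total:
  Capstone 66 × 0.16 = 10.56
  Written exam 51 × 0.37 = 18.87
  Case studies 52 × 0.05 = 2.6
  Problem sets 87 × 0.05 = 4.35
  Presentations 77.5 × 0.37 = 28.675
Sum = 65.055
65.055 is ≥ 61 and < 68 → D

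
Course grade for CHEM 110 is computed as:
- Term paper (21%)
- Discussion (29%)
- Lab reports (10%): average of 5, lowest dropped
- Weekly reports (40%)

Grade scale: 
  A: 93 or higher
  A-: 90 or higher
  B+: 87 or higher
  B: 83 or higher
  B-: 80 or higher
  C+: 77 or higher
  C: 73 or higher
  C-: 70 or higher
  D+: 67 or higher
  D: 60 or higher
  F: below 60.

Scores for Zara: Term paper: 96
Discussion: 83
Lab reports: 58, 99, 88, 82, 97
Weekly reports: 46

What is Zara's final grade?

Lab reports: drop 58 → average of remaining 4 = 366/4 = 91.5
Weighted total:
  Term paper 96 × 0.21 = 20.16
  Discussion 83 × 0.29 = 24.07
  Lab reports 91.5 × 0.1 = 9.15
  Weekly reports 46 × 0.4 = 18.4
Sum = 71.78
71.78 is ≥ 70 and < 73 → C-

C-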